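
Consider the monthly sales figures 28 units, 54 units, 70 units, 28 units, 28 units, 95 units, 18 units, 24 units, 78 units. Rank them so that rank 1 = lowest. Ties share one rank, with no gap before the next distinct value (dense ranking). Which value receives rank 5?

Sorted (ascending): 18, 24, 28, 28, 28, 54, 70, 78, 95
The 3 values of 28 share dense rank 3.
Remaining distinct values take the next consecutive integers.
Rank 5 → value 70.

70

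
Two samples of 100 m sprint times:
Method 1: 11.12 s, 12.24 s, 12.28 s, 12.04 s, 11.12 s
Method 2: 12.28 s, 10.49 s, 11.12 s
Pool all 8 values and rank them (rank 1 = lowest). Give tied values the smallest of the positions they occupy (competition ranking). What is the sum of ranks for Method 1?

Sorted (ascending): 10.49, 11.12, 11.12, 11.12, 12.04, 12.24, 12.28, 12.28
The 3 values of 11.12 occupy positions 2–4 → each gets rank 2.
The 2 values of 12.28 occupy positions 7–8 → each gets rank 7.
Method 1 values → pooled ranks: 11.12→2, 12.24→6, 12.28→7, 12.04→5, 11.12→2
Rank sum = 2 + 6 + 7 + 5 + 2 = 22

22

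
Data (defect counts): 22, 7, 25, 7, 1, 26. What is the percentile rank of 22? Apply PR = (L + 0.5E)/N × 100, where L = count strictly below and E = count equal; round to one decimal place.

58.3

N = 6.
Strictly below 22: 3. Equal to 22: 1.
PR = (3 + 0.5·1)/6 × 100 = 58.3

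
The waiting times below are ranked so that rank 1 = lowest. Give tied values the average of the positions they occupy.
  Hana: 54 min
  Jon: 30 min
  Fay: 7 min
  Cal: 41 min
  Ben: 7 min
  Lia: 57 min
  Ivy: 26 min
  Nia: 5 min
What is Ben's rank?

Sorted (ascending): 5, 7, 7, 26, 30, 41, 54, 57
The 2 values of 7 occupy positions 2–3 → average rank (2+3)/2 = 2.5.
Ben has value 7 min → rank 2.5.

2.5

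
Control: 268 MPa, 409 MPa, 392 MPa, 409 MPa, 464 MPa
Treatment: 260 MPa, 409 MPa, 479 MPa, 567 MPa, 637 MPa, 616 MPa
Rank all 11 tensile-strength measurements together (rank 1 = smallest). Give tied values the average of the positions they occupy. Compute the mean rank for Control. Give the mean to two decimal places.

Sorted (ascending): 260, 268, 392, 409, 409, 409, 464, 479, 567, 616, 637
The 3 values of 409 occupy positions 4–6 → average rank 5.
Control values → pooled ranks: 268→2, 409→5, 392→3, 409→5, 464→7
Mean rank = (2 + 5 + 3 + 5 + 7) / 5 = 4.40

4.40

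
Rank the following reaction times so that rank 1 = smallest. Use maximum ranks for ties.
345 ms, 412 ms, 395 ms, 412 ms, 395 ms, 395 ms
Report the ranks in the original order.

Sorted (ascending): 345, 395, 395, 395, 412, 412
The 3 values of 395 occupy positions 2–4 → each gets rank 4.
The 2 values of 412 occupy positions 5–6 → each gets rank 6.

1, 6, 4, 6, 4, 4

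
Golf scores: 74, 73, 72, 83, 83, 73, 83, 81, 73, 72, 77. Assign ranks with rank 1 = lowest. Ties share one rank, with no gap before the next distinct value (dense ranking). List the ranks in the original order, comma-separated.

3, 2, 1, 6, 6, 2, 6, 5, 2, 1, 4

Sorted (ascending): 72, 72, 73, 73, 73, 74, 77, 81, 83, 83, 83
The 2 values of 72 share dense rank 1.
The 3 values of 73 share dense rank 2.
The 3 values of 83 share dense rank 6.
Remaining distinct values take the next consecutive integers.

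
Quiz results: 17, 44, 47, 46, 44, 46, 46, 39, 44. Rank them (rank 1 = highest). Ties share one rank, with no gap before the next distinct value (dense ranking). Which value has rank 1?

Sorted (descending): 47, 46, 46, 46, 44, 44, 44, 39, 17
The 3 values of 46 share dense rank 2.
The 3 values of 44 share dense rank 3.
Remaining distinct values take the next consecutive integers.
Rank 1 → value 47.

47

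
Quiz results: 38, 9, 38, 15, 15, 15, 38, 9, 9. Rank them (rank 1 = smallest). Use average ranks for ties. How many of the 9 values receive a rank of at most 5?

Sorted (ascending): 9, 9, 9, 15, 15, 15, 38, 38, 38
The 3 values of 9 occupy positions 1–3 → average rank 2.
The 3 values of 15 occupy positions 4–6 → average rank 5.
The 3 values of 38 occupy positions 7–9 → average rank 8.
Ranks ≤ 5: {2, 2, 2, 5, 5, 5} → 6 values.

6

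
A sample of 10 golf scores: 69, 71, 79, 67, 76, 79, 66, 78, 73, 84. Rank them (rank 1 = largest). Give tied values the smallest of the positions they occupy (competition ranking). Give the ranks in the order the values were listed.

8, 7, 2, 9, 5, 2, 10, 4, 6, 1

Sorted (descending): 84, 79, 79, 78, 76, 73, 71, 69, 67, 66
The 2 values of 79 occupy positions 2–3 → each gets rank 2.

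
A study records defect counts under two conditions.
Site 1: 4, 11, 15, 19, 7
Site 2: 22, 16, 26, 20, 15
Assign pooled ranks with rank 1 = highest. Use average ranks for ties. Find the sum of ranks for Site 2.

17.5

Sorted (descending): 26, 22, 20, 19, 16, 15, 15, 11, 7, 4
The 2 values of 15 occupy positions 6–7 → average rank (6+7)/2 = 6.5.
Site 2 values → pooled ranks: 22→2, 16→5, 26→1, 20→3, 15→6.5
Rank sum = 2 + 5 + 1 + 3 + 6.5 = 17.5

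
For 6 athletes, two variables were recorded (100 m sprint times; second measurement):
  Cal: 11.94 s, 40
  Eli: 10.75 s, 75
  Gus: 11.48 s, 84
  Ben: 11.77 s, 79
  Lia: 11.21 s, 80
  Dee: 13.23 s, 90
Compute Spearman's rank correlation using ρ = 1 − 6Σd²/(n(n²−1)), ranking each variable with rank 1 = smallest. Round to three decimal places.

0.257

Ranks of variable 1: 5, 1, 3, 4, 2, 6
Ranks of variable 2: 1, 2, 5, 3, 4, 6
d = r₁ − r₂: 4, -1, -2, 1, -2, 0
d²: 16, 1, 4, 1, 4, 0; Σd² = 26
ρ = 1 − 6·26/(6·35) = 1 − 156/210 = 0.257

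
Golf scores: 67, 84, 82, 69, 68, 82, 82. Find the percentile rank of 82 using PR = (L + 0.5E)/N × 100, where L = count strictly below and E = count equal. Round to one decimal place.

64.3

N = 7.
Strictly below 82: 3. Equal to 82: 3.
PR = (3 + 0.5·3)/7 × 100 = 64.3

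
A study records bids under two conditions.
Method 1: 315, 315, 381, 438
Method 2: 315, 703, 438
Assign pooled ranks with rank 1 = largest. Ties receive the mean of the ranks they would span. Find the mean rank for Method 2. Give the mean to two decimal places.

3.17

Sorted (descending): 703, 438, 438, 381, 315, 315, 315
The 2 values of 438 occupy positions 2–3 → average rank (2+3)/2 = 2.5.
The 3 values of 315 occupy positions 5–7 → average rank 6.
Method 2 values → pooled ranks: 315→6, 703→1, 438→2.5
Mean rank = (6 + 1 + 2.5) / 3 = 3.17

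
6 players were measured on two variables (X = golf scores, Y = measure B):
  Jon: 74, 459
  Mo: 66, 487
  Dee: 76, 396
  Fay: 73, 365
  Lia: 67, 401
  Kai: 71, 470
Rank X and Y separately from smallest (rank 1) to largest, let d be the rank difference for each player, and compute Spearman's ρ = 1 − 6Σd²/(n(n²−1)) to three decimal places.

-0.600

Ranks of variable 1: 5, 1, 6, 4, 2, 3
Ranks of variable 2: 4, 6, 2, 1, 3, 5
d = r₁ − r₂: 1, -5, 4, 3, -1, -2
d²: 1, 25, 16, 9, 1, 4; Σd² = 56
ρ = 1 − 6·56/(6·35) = 1 − 336/210 = -0.600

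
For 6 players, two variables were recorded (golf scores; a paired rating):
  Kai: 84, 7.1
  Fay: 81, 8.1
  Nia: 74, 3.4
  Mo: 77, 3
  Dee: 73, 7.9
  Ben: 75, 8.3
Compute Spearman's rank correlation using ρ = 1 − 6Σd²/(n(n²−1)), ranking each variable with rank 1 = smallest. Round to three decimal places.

Ranks of variable 1: 6, 5, 2, 4, 1, 3
Ranks of variable 2: 3, 5, 2, 1, 4, 6
d = r₁ − r₂: 3, 0, 0, 3, -3, -3
d²: 9, 0, 0, 9, 9, 9; Σd² = 36
ρ = 1 − 6·36/(6·35) = 1 − 216/210 = -0.029

-0.029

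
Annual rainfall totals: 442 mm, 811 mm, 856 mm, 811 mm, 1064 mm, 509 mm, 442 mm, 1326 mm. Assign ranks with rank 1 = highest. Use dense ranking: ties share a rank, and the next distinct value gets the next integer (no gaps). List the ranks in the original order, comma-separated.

6, 4, 3, 4, 2, 5, 6, 1

Sorted (descending): 1326, 1064, 856, 811, 811, 509, 442, 442
The 2 values of 811 share dense rank 4.
The 2 values of 442 share dense rank 6.
Remaining distinct values take the next consecutive integers.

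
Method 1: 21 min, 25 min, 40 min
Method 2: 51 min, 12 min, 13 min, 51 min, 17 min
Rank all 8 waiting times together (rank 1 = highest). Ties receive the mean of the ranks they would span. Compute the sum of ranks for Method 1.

12

Sorted (descending): 51, 51, 40, 25, 21, 17, 13, 12
The 2 values of 51 occupy positions 1–2 → average rank (1+2)/2 = 1.5.
Method 1 values → pooled ranks: 21→5, 25→4, 40→3
Rank sum = 5 + 4 + 3 = 12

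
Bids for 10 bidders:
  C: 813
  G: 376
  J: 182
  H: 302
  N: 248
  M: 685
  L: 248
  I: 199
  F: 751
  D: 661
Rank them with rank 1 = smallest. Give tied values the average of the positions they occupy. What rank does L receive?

Sorted (ascending): 182, 199, 248, 248, 302, 376, 661, 685, 751, 813
The 2 values of 248 occupy positions 3–4 → average rank (3+4)/2 = 3.5.
L has value 248 → rank 3.5.

3.5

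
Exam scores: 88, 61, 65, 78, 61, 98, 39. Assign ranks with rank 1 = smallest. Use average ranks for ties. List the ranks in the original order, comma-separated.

Sorted (ascending): 39, 61, 61, 65, 78, 88, 98
The 2 values of 61 occupy positions 2–3 → average rank (2+3)/2 = 2.5.

6, 2.5, 4, 5, 2.5, 7, 1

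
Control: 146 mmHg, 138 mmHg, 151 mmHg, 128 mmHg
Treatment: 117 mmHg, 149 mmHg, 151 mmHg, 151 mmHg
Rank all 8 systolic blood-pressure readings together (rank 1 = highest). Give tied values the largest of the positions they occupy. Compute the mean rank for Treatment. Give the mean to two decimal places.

Sorted (descending): 151, 151, 151, 149, 146, 138, 128, 117
The 3 values of 151 occupy positions 1–3 → each gets rank 3.
Treatment values → pooled ranks: 117→8, 149→4, 151→3, 151→3
Mean rank = (8 + 4 + 3 + 3) / 4 = 4.50

4.50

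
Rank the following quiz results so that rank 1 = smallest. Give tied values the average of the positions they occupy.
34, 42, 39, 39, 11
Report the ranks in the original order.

Sorted (ascending): 11, 34, 39, 39, 42
The 2 values of 39 occupy positions 3–4 → average rank (3+4)/2 = 3.5.

2, 5, 3.5, 3.5, 1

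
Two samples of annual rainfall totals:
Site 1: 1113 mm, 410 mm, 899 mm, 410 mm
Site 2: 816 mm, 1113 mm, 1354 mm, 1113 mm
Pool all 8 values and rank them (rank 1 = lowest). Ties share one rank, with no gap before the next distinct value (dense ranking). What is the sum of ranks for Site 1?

9

Sorted (ascending): 410, 410, 816, 899, 1113, 1113, 1113, 1354
The 2 values of 410 share dense rank 1.
The 3 values of 1113 share dense rank 4.
Remaining distinct values take the next consecutive integers.
Site 1 values → pooled ranks: 1113→4, 410→1, 899→3, 410→1
Rank sum = 4 + 1 + 3 + 1 = 9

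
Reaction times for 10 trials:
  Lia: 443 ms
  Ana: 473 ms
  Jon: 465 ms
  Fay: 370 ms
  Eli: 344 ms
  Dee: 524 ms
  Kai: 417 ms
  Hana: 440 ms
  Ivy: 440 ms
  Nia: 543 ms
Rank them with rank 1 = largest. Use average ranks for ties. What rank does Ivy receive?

Sorted (descending): 543, 524, 473, 465, 443, 440, 440, 417, 370, 344
The 2 values of 440 occupy positions 6–7 → average rank (6+7)/2 = 6.5.
Ivy has value 440 ms → rank 6.5.

6.5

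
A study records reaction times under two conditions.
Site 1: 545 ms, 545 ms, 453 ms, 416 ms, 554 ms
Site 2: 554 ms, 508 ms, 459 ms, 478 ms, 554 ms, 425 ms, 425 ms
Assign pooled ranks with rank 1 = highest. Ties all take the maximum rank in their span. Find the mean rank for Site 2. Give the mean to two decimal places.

Sorted (descending): 554, 554, 554, 545, 545, 508, 478, 459, 453, 425, 425, 416
The 3 values of 554 occupy positions 1–3 → each gets rank 3.
The 2 values of 545 occupy positions 4–5 → each gets rank 5.
The 2 values of 425 occupy positions 10–11 → each gets rank 11.
Site 2 values → pooled ranks: 554→3, 508→6, 459→8, 478→7, 554→3, 425→11, 425→11
Mean rank = (3 + 6 + 8 + 7 + 3 + 11 + 11) / 7 = 7.00

7.00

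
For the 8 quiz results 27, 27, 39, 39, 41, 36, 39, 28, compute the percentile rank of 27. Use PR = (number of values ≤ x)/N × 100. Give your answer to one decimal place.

N = 8.
Strictly below 27: 0. Equal to 27: 2.
PR = 2/8 × 100 = 25.0

25.0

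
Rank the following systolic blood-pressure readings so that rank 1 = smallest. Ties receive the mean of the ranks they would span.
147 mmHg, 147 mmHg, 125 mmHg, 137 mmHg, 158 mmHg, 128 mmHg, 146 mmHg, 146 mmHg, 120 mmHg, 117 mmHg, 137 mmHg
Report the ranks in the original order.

9.5, 9.5, 3, 5.5, 11, 4, 7.5, 7.5, 2, 1, 5.5

Sorted (ascending): 117, 120, 125, 128, 137, 137, 146, 146, 147, 147, 158
The 2 values of 137 occupy positions 5–6 → average rank (5+6)/2 = 5.5.
The 2 values of 146 occupy positions 7–8 → average rank (7+8)/2 = 7.5.
The 2 values of 147 occupy positions 9–10 → average rank (9+10)/2 = 9.5.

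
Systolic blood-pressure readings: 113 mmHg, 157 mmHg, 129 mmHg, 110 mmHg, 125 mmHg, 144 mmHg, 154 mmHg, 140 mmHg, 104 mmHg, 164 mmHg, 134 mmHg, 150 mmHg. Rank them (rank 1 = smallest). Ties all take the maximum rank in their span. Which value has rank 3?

Sorted (ascending): 104, 110, 113, 125, 129, 134, 140, 144, 150, 154, 157, 164
No ties — each value takes its position as its rank.
Rank 3 → value 113.

113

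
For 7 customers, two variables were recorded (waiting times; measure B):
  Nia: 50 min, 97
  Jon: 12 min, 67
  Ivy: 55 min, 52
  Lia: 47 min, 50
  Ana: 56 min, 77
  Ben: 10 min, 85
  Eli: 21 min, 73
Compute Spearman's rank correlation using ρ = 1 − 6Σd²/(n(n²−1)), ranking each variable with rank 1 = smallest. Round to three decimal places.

Ranks of variable 1: 5, 2, 6, 4, 7, 1, 3
Ranks of variable 2: 7, 3, 2, 1, 5, 6, 4
d = r₁ − r₂: -2, -1, 4, 3, 2, -5, -1
d²: 4, 1, 16, 9, 4, 25, 1; Σd² = 60
ρ = 1 − 6·60/(7·48) = 1 − 360/336 = -0.071

-0.071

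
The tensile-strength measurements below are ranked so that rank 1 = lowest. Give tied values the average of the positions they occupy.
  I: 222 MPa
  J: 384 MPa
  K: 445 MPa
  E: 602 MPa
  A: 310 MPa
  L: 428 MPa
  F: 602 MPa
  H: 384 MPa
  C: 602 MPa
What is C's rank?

Sorted (ascending): 222, 310, 384, 384, 428, 445, 602, 602, 602
The 2 values of 384 occupy positions 3–4 → average rank (3+4)/2 = 3.5.
The 3 values of 602 occupy positions 7–9 → average rank 8.
C has value 602 MPa → rank 8.

8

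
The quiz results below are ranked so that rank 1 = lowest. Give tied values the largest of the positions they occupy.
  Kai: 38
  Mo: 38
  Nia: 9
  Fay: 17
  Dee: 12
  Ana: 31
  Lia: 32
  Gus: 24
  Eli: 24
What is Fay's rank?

3

Sorted (ascending): 9, 12, 17, 24, 24, 31, 32, 38, 38
The 2 values of 24 occupy positions 4–5 → each gets rank 5.
The 2 values of 38 occupy positions 8–9 → each gets rank 9.
Fay has value 17 → rank 3.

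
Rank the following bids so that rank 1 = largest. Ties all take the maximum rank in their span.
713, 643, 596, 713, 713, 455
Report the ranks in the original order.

Sorted (descending): 713, 713, 713, 643, 596, 455
The 3 values of 713 occupy positions 1–3 → each gets rank 3.

3, 4, 5, 3, 3, 6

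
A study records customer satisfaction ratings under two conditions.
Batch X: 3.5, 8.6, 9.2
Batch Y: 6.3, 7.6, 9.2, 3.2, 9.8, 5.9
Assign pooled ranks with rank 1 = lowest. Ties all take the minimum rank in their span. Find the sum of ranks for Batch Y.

29

Sorted (ascending): 3.2, 3.5, 5.9, 6.3, 7.6, 8.6, 9.2, 9.2, 9.8
The 2 values of 9.2 occupy positions 7–8 → each gets rank 7.
Batch Y values → pooled ranks: 6.3→4, 7.6→5, 9.2→7, 3.2→1, 9.8→9, 5.9→3
Rank sum = 4 + 5 + 7 + 1 + 9 + 3 = 29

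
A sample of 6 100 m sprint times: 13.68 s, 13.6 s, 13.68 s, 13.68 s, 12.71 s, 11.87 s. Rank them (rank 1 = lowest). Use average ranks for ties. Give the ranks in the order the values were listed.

5, 3, 5, 5, 2, 1

Sorted (ascending): 11.87, 12.71, 13.6, 13.68, 13.68, 13.68
The 3 values of 13.68 occupy positions 4–6 → average rank 5.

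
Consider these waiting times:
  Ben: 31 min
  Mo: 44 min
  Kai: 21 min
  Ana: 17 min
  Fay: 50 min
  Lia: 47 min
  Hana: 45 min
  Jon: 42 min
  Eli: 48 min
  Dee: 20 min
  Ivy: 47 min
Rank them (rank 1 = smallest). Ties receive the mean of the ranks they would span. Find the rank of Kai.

Sorted (ascending): 17, 20, 21, 31, 42, 44, 45, 47, 47, 48, 50
The 2 values of 47 occupy positions 8–9 → average rank (8+9)/2 = 8.5.
Kai has value 21 min → rank 3.

3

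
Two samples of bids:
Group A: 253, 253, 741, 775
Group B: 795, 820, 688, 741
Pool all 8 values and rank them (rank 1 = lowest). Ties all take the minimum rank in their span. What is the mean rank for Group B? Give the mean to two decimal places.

Sorted (ascending): 253, 253, 688, 741, 741, 775, 795, 820
The 2 values of 253 occupy positions 1–2 → each gets rank 1.
The 2 values of 741 occupy positions 4–5 → each gets rank 4.
Group B values → pooled ranks: 795→7, 820→8, 688→3, 741→4
Mean rank = (7 + 8 + 3 + 4) / 4 = 5.50

5.50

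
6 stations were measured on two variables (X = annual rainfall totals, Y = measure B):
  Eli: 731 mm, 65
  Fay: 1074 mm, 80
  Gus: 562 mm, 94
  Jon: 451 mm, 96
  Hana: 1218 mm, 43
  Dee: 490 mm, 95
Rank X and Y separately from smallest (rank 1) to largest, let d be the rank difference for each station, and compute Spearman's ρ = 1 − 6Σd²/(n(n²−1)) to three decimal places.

Ranks of variable 1: 4, 5, 3, 1, 6, 2
Ranks of variable 2: 2, 3, 4, 6, 1, 5
d = r₁ − r₂: 2, 2, -1, -5, 5, -3
d²: 4, 4, 1, 25, 25, 9; Σd² = 68
ρ = 1 − 6·68/(6·35) = 1 − 408/210 = -0.943

-0.943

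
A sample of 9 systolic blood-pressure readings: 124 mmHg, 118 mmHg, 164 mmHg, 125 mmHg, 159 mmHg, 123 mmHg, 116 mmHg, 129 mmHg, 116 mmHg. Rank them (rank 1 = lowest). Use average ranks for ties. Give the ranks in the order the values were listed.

5, 3, 9, 6, 8, 4, 1.5, 7, 1.5

Sorted (ascending): 116, 116, 118, 123, 124, 125, 129, 159, 164
The 2 values of 116 occupy positions 1–2 → average rank (1+2)/2 = 1.5.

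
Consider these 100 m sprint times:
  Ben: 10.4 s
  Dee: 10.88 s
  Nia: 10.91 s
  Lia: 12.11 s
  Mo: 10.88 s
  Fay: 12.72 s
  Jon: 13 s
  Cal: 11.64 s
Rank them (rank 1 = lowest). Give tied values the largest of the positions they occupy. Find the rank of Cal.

5

Sorted (ascending): 10.4, 10.88, 10.88, 10.91, 11.64, 12.11, 12.72, 13
The 2 values of 10.88 occupy positions 2–3 → each gets rank 3.
Cal has value 11.64 s → rank 5.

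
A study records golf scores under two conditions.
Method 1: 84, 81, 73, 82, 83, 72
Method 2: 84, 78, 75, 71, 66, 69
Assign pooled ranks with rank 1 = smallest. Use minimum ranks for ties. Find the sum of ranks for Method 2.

Sorted (ascending): 66, 69, 71, 72, 73, 75, 78, 81, 82, 83, 84, 84
The 2 values of 84 occupy positions 11–12 → each gets rank 11.
Method 2 values → pooled ranks: 84→11, 78→7, 75→6, 71→3, 66→1, 69→2
Rank sum = 11 + 7 + 6 + 3 + 1 + 2 = 30

30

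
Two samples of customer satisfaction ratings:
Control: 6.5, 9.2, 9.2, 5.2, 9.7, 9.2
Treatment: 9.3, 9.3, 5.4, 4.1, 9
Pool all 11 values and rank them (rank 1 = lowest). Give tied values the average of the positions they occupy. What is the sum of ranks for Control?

38

Sorted (ascending): 4.1, 5.2, 5.4, 6.5, 9, 9.2, 9.2, 9.2, 9.3, 9.3, 9.7
The 3 values of 9.2 occupy positions 6–8 → average rank 7.
The 2 values of 9.3 occupy positions 9–10 → average rank (9+10)/2 = 9.5.
Control values → pooled ranks: 6.5→4, 9.2→7, 9.2→7, 5.2→2, 9.7→11, 9.2→7
Rank sum = 4 + 7 + 7 + 2 + 11 + 7 = 38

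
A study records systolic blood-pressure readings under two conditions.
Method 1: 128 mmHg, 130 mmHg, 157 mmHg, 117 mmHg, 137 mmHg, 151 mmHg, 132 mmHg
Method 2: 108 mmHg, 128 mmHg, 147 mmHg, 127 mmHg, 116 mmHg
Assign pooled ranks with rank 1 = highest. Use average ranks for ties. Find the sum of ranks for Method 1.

35.5

Sorted (descending): 157, 151, 147, 137, 132, 130, 128, 128, 127, 117, 116, 108
The 2 values of 128 occupy positions 7–8 → average rank (7+8)/2 = 7.5.
Method 1 values → pooled ranks: 128→7.5, 130→6, 157→1, 117→10, 137→4, 151→2, 132→5
Rank sum = 7.5 + 6 + 1 + 10 + 4 + 2 + 5 = 35.5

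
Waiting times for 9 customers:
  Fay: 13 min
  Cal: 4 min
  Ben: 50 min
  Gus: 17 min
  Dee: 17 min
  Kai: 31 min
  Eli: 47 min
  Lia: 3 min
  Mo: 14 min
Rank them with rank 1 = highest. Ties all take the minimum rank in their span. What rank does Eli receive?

2

Sorted (descending): 50, 47, 31, 17, 17, 14, 13, 4, 3
The 2 values of 17 occupy positions 4–5 → each gets rank 4.
Eli has value 47 min → rank 2.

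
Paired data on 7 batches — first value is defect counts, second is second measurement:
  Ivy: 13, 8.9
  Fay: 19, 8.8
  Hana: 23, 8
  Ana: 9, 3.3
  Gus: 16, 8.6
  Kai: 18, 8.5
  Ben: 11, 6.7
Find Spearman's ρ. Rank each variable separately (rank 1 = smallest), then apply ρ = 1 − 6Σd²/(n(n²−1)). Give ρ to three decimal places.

0.393

Ranks of variable 1: 3, 6, 7, 1, 4, 5, 2
Ranks of variable 2: 7, 6, 3, 1, 5, 4, 2
d = r₁ − r₂: -4, 0, 4, 0, -1, 1, 0
d²: 16, 0, 16, 0, 1, 1, 0; Σd² = 34
ρ = 1 − 6·34/(7·48) = 1 − 204/336 = 0.393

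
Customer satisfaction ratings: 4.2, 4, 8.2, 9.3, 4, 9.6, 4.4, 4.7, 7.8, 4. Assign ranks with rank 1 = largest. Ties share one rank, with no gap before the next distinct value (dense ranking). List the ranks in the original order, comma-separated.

Sorted (descending): 9.6, 9.3, 8.2, 7.8, 4.7, 4.4, 4.2, 4, 4, 4
The 3 values of 4 share dense rank 8.
Remaining distinct values take the next consecutive integers.

7, 8, 3, 2, 8, 1, 6, 5, 4, 8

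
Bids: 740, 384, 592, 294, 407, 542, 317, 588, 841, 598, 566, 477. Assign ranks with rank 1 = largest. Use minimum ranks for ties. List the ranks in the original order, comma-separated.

2, 10, 4, 12, 9, 7, 11, 5, 1, 3, 6, 8

Sorted (descending): 841, 740, 598, 592, 588, 566, 542, 477, 407, 384, 317, 294
No ties — each value takes its position as its rank.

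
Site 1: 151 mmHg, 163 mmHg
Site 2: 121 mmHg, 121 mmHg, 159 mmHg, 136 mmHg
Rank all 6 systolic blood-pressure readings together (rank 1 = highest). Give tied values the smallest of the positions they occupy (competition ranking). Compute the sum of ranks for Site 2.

16

Sorted (descending): 163, 159, 151, 136, 121, 121
The 2 values of 121 occupy positions 5–6 → each gets rank 5.
Site 2 values → pooled ranks: 121→5, 121→5, 159→2, 136→4
Rank sum = 5 + 5 + 2 + 4 = 16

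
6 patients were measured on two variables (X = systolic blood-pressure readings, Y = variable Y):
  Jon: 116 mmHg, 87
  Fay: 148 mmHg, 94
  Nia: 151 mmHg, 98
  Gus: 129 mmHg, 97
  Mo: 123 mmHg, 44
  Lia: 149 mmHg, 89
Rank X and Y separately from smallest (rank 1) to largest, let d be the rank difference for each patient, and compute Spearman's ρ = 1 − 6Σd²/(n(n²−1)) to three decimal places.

Ranks of variable 1: 1, 4, 6, 3, 2, 5
Ranks of variable 2: 2, 4, 6, 5, 1, 3
d = r₁ − r₂: -1, 0, 0, -2, 1, 2
d²: 1, 0, 0, 4, 1, 4; Σd² = 10
ρ = 1 − 6·10/(6·35) = 1 − 60/210 = 0.714

0.714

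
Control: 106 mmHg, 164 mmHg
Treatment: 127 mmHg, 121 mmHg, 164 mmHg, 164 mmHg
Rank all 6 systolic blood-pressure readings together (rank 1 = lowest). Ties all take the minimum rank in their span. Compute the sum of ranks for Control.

Sorted (ascending): 106, 121, 127, 164, 164, 164
The 3 values of 164 occupy positions 4–6 → each gets rank 4.
Control values → pooled ranks: 106→1, 164→4
Rank sum = 1 + 4 = 5

5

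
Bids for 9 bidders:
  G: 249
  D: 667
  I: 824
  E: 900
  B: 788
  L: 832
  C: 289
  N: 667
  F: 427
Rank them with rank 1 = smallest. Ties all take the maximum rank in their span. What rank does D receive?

Sorted (ascending): 249, 289, 427, 667, 667, 788, 824, 832, 900
The 2 values of 667 occupy positions 4–5 → each gets rank 5.
D has value 667 → rank 5.

5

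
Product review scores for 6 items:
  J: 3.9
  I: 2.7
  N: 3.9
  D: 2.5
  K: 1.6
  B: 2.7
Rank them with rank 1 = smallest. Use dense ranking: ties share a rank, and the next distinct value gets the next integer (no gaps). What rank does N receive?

Sorted (ascending): 1.6, 2.5, 2.7, 2.7, 3.9, 3.9
The 2 values of 2.7 share dense rank 3.
The 2 values of 3.9 share dense rank 4.
Remaining distinct values take the next consecutive integers.
N has value 3.9 → rank 4.

4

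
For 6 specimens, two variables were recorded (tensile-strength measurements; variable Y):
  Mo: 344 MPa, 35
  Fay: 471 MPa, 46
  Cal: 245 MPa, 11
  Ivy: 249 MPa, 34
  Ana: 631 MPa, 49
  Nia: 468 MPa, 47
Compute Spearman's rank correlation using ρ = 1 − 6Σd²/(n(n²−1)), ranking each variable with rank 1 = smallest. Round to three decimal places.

Ranks of variable 1: 3, 5, 1, 2, 6, 4
Ranks of variable 2: 3, 4, 1, 2, 6, 5
d = r₁ − r₂: 0, 1, 0, 0, 0, -1
d²: 0, 1, 0, 0, 0, 1; Σd² = 2
ρ = 1 − 6·2/(6·35) = 1 − 12/210 = 0.943

0.943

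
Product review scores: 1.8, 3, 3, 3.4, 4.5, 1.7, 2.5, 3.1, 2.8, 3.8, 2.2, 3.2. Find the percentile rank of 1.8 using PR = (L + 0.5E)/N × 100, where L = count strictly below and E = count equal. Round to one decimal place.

12.5

N = 12.
Strictly below 1.8: 1. Equal to 1.8: 1.
PR = (1 + 0.5·1)/12 × 100 = 12.5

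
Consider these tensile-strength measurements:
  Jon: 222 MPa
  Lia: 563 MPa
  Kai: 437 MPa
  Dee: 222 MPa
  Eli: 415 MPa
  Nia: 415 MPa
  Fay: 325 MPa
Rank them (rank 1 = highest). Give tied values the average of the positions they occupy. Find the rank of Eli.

3.5

Sorted (descending): 563, 437, 415, 415, 325, 222, 222
The 2 values of 415 occupy positions 3–4 → average rank (3+4)/2 = 3.5.
The 2 values of 222 occupy positions 6–7 → average rank (6+7)/2 = 6.5.
Eli has value 415 MPa → rank 3.5.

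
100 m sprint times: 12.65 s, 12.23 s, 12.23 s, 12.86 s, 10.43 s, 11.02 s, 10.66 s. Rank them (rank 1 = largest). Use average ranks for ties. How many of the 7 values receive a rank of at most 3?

2

Sorted (descending): 12.86, 12.65, 12.23, 12.23, 11.02, 10.66, 10.43
The 2 values of 12.23 occupy positions 3–4 → average rank (3+4)/2 = 3.5.
Ranks ≤ 3: {1, 2} → 2 values.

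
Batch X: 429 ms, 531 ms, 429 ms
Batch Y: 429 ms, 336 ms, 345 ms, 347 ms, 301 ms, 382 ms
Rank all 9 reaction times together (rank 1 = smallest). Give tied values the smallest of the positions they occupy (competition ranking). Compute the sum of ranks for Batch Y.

21

Sorted (ascending): 301, 336, 345, 347, 382, 429, 429, 429, 531
The 3 values of 429 occupy positions 6–8 → each gets rank 6.
Batch Y values → pooled ranks: 429→6, 336→2, 345→3, 347→4, 301→1, 382→5
Rank sum = 6 + 2 + 3 + 4 + 1 + 5 = 21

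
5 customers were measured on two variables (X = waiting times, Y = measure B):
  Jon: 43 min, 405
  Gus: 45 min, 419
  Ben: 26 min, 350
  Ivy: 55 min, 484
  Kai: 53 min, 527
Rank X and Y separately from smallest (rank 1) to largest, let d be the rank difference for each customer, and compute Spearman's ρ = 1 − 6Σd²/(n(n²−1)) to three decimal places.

0.900

Ranks of variable 1: 2, 3, 1, 5, 4
Ranks of variable 2: 2, 3, 1, 4, 5
d = r₁ − r₂: 0, 0, 0, 1, -1
d²: 0, 0, 0, 1, 1; Σd² = 2
ρ = 1 − 6·2/(5·24) = 1 − 12/120 = 0.900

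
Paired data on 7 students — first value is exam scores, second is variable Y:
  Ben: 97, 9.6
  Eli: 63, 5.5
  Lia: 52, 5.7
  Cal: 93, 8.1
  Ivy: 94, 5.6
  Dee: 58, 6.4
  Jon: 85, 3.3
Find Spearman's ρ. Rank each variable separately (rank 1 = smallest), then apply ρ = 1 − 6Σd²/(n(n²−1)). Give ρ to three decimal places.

0.321

Ranks of variable 1: 7, 3, 1, 5, 6, 2, 4
Ranks of variable 2: 7, 2, 4, 6, 3, 5, 1
d = r₁ − r₂: 0, 1, -3, -1, 3, -3, 3
d²: 0, 1, 9, 1, 9, 9, 9; Σd² = 38
ρ = 1 − 6·38/(7·48) = 1 − 228/336 = 0.321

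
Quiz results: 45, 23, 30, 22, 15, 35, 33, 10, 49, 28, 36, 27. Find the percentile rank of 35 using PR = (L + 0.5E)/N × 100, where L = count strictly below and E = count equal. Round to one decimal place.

N = 12.
Strictly below 35: 8. Equal to 35: 1.
PR = (8 + 0.5·1)/12 × 100 = 70.8

70.8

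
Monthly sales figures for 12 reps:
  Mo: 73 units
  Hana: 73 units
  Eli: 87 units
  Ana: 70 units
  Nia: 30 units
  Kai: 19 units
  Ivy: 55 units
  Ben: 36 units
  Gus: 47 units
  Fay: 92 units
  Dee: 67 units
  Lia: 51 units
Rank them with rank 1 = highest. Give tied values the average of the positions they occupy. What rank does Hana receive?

3.5

Sorted (descending): 92, 87, 73, 73, 70, 67, 55, 51, 47, 36, 30, 19
The 2 values of 73 occupy positions 3–4 → average rank (3+4)/2 = 3.5.
Hana has value 73 units → rank 3.5.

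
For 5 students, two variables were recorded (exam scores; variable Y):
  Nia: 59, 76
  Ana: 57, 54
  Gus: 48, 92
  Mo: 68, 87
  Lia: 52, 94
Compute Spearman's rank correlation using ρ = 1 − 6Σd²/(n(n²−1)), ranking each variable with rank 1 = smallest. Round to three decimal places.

-0.500

Ranks of variable 1: 4, 3, 1, 5, 2
Ranks of variable 2: 2, 1, 4, 3, 5
d = r₁ − r₂: 2, 2, -3, 2, -3
d²: 4, 4, 9, 4, 9; Σd² = 30
ρ = 1 − 6·30/(5·24) = 1 − 180/120 = -0.500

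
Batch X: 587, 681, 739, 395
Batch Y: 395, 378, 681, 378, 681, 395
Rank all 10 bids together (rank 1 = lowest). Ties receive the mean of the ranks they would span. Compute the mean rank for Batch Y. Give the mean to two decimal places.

Sorted (ascending): 378, 378, 395, 395, 395, 587, 681, 681, 681, 739
The 2 values of 378 occupy positions 1–2 → average rank (1+2)/2 = 1.5.
The 3 values of 395 occupy positions 3–5 → average rank 4.
The 3 values of 681 occupy positions 7–9 → average rank 8.
Batch Y values → pooled ranks: 395→4, 378→1.5, 681→8, 378→1.5, 681→8, 395→4
Mean rank = (4 + 1.5 + 8 + 1.5 + 8 + 4) / 6 = 4.50

4.50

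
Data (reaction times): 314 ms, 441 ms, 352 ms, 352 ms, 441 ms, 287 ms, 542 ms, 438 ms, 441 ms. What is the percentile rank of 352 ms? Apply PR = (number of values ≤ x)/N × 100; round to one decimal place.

44.4

N = 9.
Strictly below 352: 2. Equal to 352: 2.
PR = 4/9 × 100 = 44.4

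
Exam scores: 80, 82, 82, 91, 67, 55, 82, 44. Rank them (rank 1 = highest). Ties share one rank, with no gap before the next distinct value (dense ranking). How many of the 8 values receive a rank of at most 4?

Sorted (descending): 91, 82, 82, 82, 80, 67, 55, 44
The 3 values of 82 share dense rank 2.
Remaining distinct values take the next consecutive integers.
Ranks ≤ 4: {1, 2, 2, 2, 3, 4} → 6 values.

6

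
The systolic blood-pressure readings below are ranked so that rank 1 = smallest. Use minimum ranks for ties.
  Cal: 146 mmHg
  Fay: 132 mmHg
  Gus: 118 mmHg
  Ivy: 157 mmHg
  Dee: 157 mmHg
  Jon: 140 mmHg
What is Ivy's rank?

5

Sorted (ascending): 118, 132, 140, 146, 157, 157
The 2 values of 157 occupy positions 5–6 → each gets rank 5.
Ivy has value 157 mmHg → rank 5.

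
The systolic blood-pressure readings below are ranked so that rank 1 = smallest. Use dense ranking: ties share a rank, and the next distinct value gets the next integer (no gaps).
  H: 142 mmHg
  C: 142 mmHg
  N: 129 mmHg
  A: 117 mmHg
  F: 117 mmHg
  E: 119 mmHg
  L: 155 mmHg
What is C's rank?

Sorted (ascending): 117, 117, 119, 129, 142, 142, 155
The 2 values of 117 share dense rank 1.
The 2 values of 142 share dense rank 4.
Remaining distinct values take the next consecutive integers.
C has value 142 mmHg → rank 4.

4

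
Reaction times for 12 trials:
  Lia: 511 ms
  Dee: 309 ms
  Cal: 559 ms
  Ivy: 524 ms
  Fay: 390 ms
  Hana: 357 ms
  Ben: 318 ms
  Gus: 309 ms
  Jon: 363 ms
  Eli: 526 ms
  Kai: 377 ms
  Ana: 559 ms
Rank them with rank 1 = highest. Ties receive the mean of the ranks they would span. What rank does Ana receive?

Sorted (descending): 559, 559, 526, 524, 511, 390, 377, 363, 357, 318, 309, 309
The 2 values of 559 occupy positions 1–2 → average rank (1+2)/2 = 1.5.
The 2 values of 309 occupy positions 11–12 → average rank (11+12)/2 = 11.5.
Ana has value 559 ms → rank 1.5.

1.5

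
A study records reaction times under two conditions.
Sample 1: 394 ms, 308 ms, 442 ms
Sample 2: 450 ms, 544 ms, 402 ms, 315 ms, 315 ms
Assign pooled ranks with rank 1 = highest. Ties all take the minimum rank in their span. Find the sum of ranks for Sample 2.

19

Sorted (descending): 544, 450, 442, 402, 394, 315, 315, 308
The 2 values of 315 occupy positions 6–7 → each gets rank 6.
Sample 2 values → pooled ranks: 450→2, 544→1, 402→4, 315→6, 315→6
Rank sum = 2 + 1 + 4 + 6 + 6 = 19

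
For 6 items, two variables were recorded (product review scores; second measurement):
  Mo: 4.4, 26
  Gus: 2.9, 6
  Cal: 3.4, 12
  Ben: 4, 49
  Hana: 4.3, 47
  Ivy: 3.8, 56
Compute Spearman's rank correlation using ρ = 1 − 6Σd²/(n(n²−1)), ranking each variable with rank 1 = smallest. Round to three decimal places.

0.429

Ranks of variable 1: 6, 1, 2, 4, 5, 3
Ranks of variable 2: 3, 1, 2, 5, 4, 6
d = r₁ − r₂: 3, 0, 0, -1, 1, -3
d²: 9, 0, 0, 1, 1, 9; Σd² = 20
ρ = 1 − 6·20/(6·35) = 1 − 120/210 = 0.429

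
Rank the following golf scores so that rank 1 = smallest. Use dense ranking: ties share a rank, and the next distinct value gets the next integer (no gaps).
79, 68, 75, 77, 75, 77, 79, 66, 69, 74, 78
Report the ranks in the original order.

8, 2, 5, 6, 5, 6, 8, 1, 3, 4, 7

Sorted (ascending): 66, 68, 69, 74, 75, 75, 77, 77, 78, 79, 79
The 2 values of 75 share dense rank 5.
The 2 values of 77 share dense rank 6.
The 2 values of 79 share dense rank 8.
Remaining distinct values take the next consecutive integers.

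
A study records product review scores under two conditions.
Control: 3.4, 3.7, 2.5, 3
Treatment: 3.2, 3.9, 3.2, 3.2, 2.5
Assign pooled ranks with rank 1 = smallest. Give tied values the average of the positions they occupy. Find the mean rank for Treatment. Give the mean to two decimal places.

Sorted (ascending): 2.5, 2.5, 3, 3.2, 3.2, 3.2, 3.4, 3.7, 3.9
The 2 values of 2.5 occupy positions 1–2 → average rank (1+2)/2 = 1.5.
The 3 values of 3.2 occupy positions 4–6 → average rank 5.
Treatment values → pooled ranks: 3.2→5, 3.9→9, 3.2→5, 3.2→5, 2.5→1.5
Mean rank = (5 + 9 + 5 + 5 + 1.5) / 5 = 5.10

5.10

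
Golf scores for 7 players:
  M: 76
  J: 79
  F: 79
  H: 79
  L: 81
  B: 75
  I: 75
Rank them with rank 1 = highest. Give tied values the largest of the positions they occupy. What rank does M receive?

Sorted (descending): 81, 79, 79, 79, 76, 75, 75
The 3 values of 79 occupy positions 2–4 → each gets rank 4.
The 2 values of 75 occupy positions 6–7 → each gets rank 7.
M has value 76 → rank 5.

5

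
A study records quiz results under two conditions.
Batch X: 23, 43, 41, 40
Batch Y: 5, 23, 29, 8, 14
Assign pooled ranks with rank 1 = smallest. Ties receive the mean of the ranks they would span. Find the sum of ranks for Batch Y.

Sorted (ascending): 5, 8, 14, 23, 23, 29, 40, 41, 43
The 2 values of 23 occupy positions 4–5 → average rank (4+5)/2 = 4.5.
Batch Y values → pooled ranks: 5→1, 23→4.5, 29→6, 8→2, 14→3
Rank sum = 1 + 4.5 + 6 + 2 + 3 = 16.5

16.5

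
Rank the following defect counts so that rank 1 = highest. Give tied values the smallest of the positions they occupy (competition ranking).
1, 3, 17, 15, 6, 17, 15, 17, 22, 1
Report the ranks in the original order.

Sorted (descending): 22, 17, 17, 17, 15, 15, 6, 3, 1, 1
The 3 values of 17 occupy positions 2–4 → each gets rank 2.
The 2 values of 15 occupy positions 5–6 → each gets rank 5.
The 2 values of 1 occupy positions 9–10 → each gets rank 9.

9, 8, 2, 5, 7, 2, 5, 2, 1, 9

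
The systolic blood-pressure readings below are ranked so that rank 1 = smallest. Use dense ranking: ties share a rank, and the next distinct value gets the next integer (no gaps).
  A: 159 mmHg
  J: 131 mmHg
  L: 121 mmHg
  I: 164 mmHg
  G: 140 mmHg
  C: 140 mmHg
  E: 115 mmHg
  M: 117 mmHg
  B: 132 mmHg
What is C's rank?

Sorted (ascending): 115, 117, 121, 131, 132, 140, 140, 159, 164
The 2 values of 140 share dense rank 6.
Remaining distinct values take the next consecutive integers.
C has value 140 mmHg → rank 6.

6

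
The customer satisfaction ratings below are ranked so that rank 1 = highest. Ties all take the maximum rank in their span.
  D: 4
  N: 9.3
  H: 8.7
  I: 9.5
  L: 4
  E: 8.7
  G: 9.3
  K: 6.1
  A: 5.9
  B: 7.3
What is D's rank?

10

Sorted (descending): 9.5, 9.3, 9.3, 8.7, 8.7, 7.3, 6.1, 5.9, 4, 4
The 2 values of 9.3 occupy positions 2–3 → each gets rank 3.
The 2 values of 8.7 occupy positions 4–5 → each gets rank 5.
The 2 values of 4 occupy positions 9–10 → each gets rank 10.
D has value 4 → rank 10.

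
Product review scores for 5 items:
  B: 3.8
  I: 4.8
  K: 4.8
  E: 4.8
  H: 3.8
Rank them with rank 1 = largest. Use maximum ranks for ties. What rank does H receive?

Sorted (descending): 4.8, 4.8, 4.8, 3.8, 3.8
The 3 values of 4.8 occupy positions 1–3 → each gets rank 3.
The 2 values of 3.8 occupy positions 4–5 → each gets rank 5.
H has value 3.8 → rank 5.

5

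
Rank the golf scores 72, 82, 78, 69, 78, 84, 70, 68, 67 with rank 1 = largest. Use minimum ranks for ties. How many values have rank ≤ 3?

4

Sorted (descending): 84, 82, 78, 78, 72, 70, 69, 68, 67
The 2 values of 78 occupy positions 3–4 → each gets rank 3.
Ranks ≤ 3: {1, 2, 3, 3} → 4 values.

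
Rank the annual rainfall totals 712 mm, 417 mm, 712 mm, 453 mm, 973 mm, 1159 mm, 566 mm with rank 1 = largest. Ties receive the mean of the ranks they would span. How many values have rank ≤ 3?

2

Sorted (descending): 1159, 973, 712, 712, 566, 453, 417
The 2 values of 712 occupy positions 3–4 → average rank (3+4)/2 = 3.5.
Ranks ≤ 3: {1, 2} → 2 values.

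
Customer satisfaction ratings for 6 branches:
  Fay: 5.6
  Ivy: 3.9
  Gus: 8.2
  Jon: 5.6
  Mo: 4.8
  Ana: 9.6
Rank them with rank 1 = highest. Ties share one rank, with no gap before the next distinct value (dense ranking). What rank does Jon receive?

Sorted (descending): 9.6, 8.2, 5.6, 5.6, 4.8, 3.9
The 2 values of 5.6 share dense rank 3.
Remaining distinct values take the next consecutive integers.
Jon has value 5.6 → rank 3.

3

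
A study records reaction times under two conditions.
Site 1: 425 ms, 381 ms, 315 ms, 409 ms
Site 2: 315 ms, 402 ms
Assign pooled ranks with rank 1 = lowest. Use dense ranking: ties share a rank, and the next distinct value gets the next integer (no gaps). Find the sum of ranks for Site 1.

Sorted (ascending): 315, 315, 381, 402, 409, 425
The 2 values of 315 share dense rank 1.
Remaining distinct values take the next consecutive integers.
Site 1 values → pooled ranks: 425→5, 381→2, 315→1, 409→4
Rank sum = 5 + 2 + 1 + 4 = 12

12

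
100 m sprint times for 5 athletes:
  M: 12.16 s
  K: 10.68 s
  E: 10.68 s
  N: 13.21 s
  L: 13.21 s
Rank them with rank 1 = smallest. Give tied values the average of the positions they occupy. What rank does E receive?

1.5

Sorted (ascending): 10.68, 10.68, 12.16, 13.21, 13.21
The 2 values of 10.68 occupy positions 1–2 → average rank (1+2)/2 = 1.5.
The 2 values of 13.21 occupy positions 4–5 → average rank (4+5)/2 = 4.5.
E has value 10.68 s → rank 1.5.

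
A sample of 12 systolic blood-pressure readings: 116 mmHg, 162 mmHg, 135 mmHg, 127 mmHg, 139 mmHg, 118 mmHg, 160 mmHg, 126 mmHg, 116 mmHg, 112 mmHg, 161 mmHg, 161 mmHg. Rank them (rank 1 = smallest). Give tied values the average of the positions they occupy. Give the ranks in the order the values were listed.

Sorted (ascending): 112, 116, 116, 118, 126, 127, 135, 139, 160, 161, 161, 162
The 2 values of 116 occupy positions 2–3 → average rank (2+3)/2 = 2.5.
The 2 values of 161 occupy positions 10–11 → average rank (10+11)/2 = 10.5.

2.5, 12, 7, 6, 8, 4, 9, 5, 2.5, 1, 10.5, 10.5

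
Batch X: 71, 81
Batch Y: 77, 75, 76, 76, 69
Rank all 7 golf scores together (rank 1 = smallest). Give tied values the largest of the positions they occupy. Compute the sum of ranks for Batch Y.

Sorted (ascending): 69, 71, 75, 76, 76, 77, 81
The 2 values of 76 occupy positions 4–5 → each gets rank 5.
Batch Y values → pooled ranks: 77→6, 75→3, 76→5, 76→5, 69→1
Rank sum = 6 + 3 + 5 + 5 + 1 = 20

20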